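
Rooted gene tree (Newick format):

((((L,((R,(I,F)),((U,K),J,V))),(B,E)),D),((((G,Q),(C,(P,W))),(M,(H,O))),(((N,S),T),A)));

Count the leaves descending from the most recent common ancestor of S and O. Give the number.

The MRCA of S and O is the node subtending ((((G,Q),(C,(P,W))),(M,(H,O))),(((N,S),T),A)).
That clade contains 12 terminal taxa: A, C, G, H, M, N, O, P, Q, S, T, W.

12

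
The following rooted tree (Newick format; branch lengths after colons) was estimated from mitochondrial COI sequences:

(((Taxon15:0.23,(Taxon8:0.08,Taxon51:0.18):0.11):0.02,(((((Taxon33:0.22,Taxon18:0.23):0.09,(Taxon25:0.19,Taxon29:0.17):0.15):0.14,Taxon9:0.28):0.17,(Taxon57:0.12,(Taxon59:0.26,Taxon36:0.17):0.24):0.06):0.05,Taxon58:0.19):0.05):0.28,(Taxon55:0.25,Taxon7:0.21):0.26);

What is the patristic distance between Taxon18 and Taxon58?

The path runs Taxon18 → … → MRCA → … → Taxon58; the MRCA is the node subtending (((((Taxon33,Taxon18),(Taxon25,Taxon29)),Taxon9),(Taxon57,(Taxon59,Taxon36))),Taxon58).
Branch lengths along that path: 0.23 + 0.09 + 0.14 + 0.17 + 0.05 + 0.19 = 0.87.

0.87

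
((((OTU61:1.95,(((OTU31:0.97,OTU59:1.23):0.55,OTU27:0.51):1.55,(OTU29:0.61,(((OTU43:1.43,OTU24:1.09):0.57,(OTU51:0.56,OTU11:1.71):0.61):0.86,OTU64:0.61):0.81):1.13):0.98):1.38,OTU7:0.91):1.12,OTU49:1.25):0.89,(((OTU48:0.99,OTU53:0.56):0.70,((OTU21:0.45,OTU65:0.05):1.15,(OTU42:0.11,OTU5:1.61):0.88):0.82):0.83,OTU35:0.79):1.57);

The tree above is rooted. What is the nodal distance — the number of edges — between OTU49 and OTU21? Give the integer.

The MRCA of OTU49 and OTU21 is the root of the tree.
From OTU49 up to that node: 2 branches. From OTU21 up to the same node: 5 branches. Total: 2 + 5 = 7.

7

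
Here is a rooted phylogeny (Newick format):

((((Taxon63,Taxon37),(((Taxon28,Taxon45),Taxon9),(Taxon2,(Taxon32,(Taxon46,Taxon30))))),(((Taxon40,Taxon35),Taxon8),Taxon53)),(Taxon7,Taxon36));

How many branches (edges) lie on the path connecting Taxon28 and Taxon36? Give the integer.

8

The MRCA of Taxon28 and Taxon36 is the root of the tree.
From Taxon28 up to that node: 6 branches. From Taxon36 up to the same node: 2 branches. Total: 6 + 2 = 8.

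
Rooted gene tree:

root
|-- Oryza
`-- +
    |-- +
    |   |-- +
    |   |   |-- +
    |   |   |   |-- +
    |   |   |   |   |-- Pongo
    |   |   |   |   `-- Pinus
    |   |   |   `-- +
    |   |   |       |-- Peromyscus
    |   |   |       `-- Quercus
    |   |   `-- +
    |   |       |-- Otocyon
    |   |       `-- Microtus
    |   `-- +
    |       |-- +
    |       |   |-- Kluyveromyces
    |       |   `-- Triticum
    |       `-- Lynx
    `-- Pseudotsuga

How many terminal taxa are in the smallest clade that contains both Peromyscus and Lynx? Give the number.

9

The MRCA of Peromyscus and Lynx is the node subtending ((((Pongo,Pinus),(Peromyscus,Quercus)),(Otocyon,Microtus)),((Kluyveromyces,Triticum),Lynx)).
That clade contains 9 terminal taxa: Kluyveromyces, Lynx, Microtus, Otocyon, Peromyscus, Pinus, Pongo, Quercus, Triticum.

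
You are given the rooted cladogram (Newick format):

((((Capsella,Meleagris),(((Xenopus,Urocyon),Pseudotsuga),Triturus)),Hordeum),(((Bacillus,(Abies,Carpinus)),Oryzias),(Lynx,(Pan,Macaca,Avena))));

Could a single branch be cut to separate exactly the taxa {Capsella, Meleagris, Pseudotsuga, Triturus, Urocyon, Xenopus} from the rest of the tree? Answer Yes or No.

Yes

The most recent common ancestor of these taxa subtends ((Capsella,Meleagris),(((Xenopus,Urocyon),Pseudotsuga),Triturus)).
That clade has exactly 6 tips — every listed taxon and nothing else — so the group is monophyletic.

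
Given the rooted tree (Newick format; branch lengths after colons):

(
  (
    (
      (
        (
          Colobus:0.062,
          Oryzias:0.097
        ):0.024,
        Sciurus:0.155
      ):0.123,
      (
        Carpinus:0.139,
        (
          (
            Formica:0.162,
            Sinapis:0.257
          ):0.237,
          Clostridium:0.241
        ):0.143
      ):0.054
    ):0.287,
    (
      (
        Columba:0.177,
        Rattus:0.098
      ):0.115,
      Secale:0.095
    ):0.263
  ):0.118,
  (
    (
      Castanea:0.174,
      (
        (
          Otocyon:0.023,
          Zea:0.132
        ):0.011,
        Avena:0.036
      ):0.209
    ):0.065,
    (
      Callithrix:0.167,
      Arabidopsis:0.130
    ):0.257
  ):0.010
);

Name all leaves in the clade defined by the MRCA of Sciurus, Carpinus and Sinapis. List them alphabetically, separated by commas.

Tracing Sciurus: it sits inside ((Colobus,Oryzias),Sciurus).
Tracing Carpinus: it sits inside (Carpinus,((Formica,Sinapis),Clostridium)).
Tracing Sinapis: it sits inside (Formica,Sinapis).
The smallest clade enclosing all 3 is (((Colobus,Oryzias),Sciurus),(Carpinus,((Formica,Sinapis),Clostridium))); the answer is its 7 terminal taxa in alphabetical order.

Carpinus, Clostridium, Colobus, Formica, Oryzias, Sciurus, Sinapis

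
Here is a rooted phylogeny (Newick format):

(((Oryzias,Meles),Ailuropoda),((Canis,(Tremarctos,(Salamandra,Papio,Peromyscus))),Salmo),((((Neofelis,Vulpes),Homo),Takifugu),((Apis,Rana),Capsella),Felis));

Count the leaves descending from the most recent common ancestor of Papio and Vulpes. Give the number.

The MRCA of Papio and Vulpes is the root, so the clade is the entire tree.
That clade contains 17 terminal taxa: Ailuropoda, Apis, Canis, Capsella, Felis, Homo, Meles, Neofelis, Oryzias, Papio, Peromyscus, Rana, Salamandra, Salmo, Takifugu, Tremarctos, Vulpes.

17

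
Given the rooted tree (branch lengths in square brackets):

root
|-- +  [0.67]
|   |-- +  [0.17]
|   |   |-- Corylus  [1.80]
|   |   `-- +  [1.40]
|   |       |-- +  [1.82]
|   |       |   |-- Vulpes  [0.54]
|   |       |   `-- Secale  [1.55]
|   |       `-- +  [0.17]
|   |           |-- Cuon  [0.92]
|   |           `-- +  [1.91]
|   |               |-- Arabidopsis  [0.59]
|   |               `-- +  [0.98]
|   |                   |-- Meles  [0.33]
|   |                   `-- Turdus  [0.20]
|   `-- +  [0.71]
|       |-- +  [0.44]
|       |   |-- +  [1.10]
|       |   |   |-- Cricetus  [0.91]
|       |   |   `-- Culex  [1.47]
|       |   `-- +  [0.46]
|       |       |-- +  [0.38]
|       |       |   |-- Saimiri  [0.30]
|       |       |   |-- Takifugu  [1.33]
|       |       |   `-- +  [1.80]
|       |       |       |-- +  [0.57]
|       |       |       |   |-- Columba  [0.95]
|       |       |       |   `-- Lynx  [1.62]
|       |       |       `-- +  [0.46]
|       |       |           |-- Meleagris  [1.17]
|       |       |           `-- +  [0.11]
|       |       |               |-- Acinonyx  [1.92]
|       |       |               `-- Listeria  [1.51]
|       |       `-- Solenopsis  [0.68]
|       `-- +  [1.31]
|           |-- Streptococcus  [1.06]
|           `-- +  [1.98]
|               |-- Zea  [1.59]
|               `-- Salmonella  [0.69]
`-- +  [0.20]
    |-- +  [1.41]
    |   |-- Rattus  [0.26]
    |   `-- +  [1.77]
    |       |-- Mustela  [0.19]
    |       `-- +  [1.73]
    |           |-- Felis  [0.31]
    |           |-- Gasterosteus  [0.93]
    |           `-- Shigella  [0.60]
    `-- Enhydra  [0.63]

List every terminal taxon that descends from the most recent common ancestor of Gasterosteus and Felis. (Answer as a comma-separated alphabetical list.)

Tracing Gasterosteus: it sits inside (Felis,Gasterosteus,Shigella).
Tracing Felis: it sits inside (Felis,Gasterosteus,Shigella).
The smallest clade enclosing both is (Felis,Gasterosteus,Shigella); the answer is its 3 terminal taxa in alphabetical order.

Felis, Gasterosteus, Shigella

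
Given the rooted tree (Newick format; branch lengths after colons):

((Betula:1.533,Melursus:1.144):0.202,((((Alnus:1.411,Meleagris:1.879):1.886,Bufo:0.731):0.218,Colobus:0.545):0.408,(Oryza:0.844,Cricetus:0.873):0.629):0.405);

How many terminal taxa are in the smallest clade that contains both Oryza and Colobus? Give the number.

6

The MRCA of Oryza and Colobus is the node subtending ((((Alnus,Meleagris),Bufo),Colobus),(Oryza,Cricetus)).
That clade contains 6 terminal taxa: Alnus, Bufo, Colobus, Cricetus, Meleagris, Oryza.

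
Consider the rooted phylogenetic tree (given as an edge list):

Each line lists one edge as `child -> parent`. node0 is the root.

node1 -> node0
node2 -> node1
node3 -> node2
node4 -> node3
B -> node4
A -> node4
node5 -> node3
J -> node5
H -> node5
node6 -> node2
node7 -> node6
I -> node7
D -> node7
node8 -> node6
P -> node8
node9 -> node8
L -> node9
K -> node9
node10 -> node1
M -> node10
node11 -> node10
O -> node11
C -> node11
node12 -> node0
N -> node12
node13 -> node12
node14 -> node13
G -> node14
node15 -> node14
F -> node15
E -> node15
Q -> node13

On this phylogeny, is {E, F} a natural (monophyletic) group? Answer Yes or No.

Yes

The most recent common ancestor of these taxa subtends (F,E).
That clade has exactly 2 tips — every listed taxon and nothing else — so the group is monophyletic.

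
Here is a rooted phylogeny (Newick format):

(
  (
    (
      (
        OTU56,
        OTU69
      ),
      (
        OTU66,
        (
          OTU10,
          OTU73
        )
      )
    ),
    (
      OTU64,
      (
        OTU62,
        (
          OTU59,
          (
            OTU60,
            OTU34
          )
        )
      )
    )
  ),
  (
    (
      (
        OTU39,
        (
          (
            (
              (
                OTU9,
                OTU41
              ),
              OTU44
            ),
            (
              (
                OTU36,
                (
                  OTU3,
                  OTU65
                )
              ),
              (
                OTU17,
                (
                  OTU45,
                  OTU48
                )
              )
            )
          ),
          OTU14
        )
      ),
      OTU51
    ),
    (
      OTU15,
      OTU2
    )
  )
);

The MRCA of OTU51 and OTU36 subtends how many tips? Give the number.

The MRCA of OTU51 and OTU36 is the node subtending ((OTU39,((((OTU9,OTU41),OTU44),((OTU36,(OTU3,OTU65)),(OTU17,(OTU45,OTU48)))),OTU14)),OTU51).
That clade contains 12 terminal taxa: OTU14, OTU17, OTU3, OTU36, OTU39, OTU41, OTU44, OTU45, OTU48, OTU51, OTU65, OTU9.

12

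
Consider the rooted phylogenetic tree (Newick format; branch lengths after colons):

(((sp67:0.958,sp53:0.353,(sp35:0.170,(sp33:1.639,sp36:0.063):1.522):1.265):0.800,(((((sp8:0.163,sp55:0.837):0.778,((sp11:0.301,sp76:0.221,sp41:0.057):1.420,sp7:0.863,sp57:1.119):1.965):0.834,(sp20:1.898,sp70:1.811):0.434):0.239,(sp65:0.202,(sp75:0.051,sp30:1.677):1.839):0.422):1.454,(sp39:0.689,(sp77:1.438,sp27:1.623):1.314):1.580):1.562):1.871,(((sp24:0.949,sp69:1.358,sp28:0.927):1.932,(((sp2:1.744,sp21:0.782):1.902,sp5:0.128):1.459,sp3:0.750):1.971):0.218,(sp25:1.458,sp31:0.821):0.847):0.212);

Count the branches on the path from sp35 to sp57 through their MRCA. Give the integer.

9

The MRCA of sp35 and sp57 is the node subtending ((sp67,sp53,(sp35,(sp33,sp36))),(((((sp8,sp55),((sp11,sp76,sp41),sp7,sp57)),(sp20,sp70)),(sp65,(sp75,sp30))),(sp39,(sp77,sp27)))).
From sp35 up to that node: 3 branches. From sp57 up to the same node: 6 branches. Total: 3 + 6 = 9.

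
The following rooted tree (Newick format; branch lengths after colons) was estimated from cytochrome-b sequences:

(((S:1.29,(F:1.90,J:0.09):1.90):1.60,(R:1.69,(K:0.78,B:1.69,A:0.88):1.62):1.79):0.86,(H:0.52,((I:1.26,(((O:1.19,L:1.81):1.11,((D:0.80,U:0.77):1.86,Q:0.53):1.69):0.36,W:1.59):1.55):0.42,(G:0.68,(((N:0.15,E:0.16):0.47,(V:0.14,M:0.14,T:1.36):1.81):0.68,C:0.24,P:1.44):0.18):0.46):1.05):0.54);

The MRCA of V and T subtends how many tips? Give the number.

The MRCA of V and T is the node subtending (V,M,T).
That clade contains 3 terminal taxa: M, T, V.

3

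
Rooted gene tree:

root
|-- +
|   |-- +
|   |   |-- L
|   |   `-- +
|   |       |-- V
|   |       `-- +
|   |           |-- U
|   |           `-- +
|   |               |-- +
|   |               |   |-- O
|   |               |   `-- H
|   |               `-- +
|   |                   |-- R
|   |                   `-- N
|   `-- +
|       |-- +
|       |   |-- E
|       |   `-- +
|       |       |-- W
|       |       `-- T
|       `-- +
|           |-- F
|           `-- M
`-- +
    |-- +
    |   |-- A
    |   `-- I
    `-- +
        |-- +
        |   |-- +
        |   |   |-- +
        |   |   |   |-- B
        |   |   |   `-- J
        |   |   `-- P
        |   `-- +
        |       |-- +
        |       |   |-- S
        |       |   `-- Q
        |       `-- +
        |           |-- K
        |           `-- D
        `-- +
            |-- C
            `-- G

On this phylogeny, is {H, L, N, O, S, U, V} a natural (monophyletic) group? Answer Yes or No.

No

The MRCA of the listed taxa is the root, so the smallest clade containing them is the whole tree.
That clade also contains A, B, C, D, E, F, G, I, J, K, M, P, Q, R, T, W, which are not in the proposed group, so the group is not monophyletic.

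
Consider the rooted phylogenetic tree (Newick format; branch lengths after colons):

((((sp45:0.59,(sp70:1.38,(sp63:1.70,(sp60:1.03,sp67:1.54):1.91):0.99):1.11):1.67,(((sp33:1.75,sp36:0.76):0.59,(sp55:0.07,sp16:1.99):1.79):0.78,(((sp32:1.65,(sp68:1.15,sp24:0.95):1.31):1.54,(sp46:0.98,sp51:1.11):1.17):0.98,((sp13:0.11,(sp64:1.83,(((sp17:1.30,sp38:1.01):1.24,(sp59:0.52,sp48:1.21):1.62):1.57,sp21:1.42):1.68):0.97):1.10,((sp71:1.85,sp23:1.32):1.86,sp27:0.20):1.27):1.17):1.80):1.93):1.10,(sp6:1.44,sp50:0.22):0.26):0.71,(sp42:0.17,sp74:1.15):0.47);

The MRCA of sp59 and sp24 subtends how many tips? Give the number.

15

The MRCA of sp59 and sp24 is the node subtending (((sp32,(sp68,sp24)),(sp46,sp51)),((sp13,(sp64,(((sp17,sp38),(sp59,sp48)),sp21))),((sp71,sp23),sp27))).
That clade contains 15 terminal taxa: sp13, sp17, sp21, sp23, sp24, sp27, sp32, sp38, sp46, sp48, sp51, sp59, sp64, sp68, sp71.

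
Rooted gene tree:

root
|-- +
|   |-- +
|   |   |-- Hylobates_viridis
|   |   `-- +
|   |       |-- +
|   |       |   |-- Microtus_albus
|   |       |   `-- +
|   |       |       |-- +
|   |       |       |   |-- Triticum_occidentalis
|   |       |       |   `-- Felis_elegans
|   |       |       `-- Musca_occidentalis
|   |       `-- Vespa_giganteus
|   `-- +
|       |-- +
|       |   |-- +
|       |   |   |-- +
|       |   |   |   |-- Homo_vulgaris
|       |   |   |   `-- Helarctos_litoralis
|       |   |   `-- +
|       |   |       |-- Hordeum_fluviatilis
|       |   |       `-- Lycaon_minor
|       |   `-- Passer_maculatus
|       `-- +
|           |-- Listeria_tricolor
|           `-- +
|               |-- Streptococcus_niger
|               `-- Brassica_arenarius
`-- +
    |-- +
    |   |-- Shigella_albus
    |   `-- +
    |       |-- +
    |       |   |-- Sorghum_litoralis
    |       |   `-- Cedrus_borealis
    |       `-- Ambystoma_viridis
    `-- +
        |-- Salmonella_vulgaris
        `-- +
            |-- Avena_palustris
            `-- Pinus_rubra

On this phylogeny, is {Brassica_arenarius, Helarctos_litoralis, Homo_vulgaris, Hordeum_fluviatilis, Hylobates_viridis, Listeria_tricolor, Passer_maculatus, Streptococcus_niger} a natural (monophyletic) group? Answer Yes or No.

The MRCA of the listed taxa subtends ((Hylobates_viridis,((Microtus_albus,((Triticum_occidentalis,Felis_elegans),Musca_occidentalis)),Vespa_giganteus)),((((Homo_vulgaris,Helarctos_litoralis),(Hordeum_fluviatilis,Lycaon_minor)),Passer_maculatus),(Listeria_tricolor,(Streptococcus_niger,Brassica_arenarius)))).
That clade also contains Felis_elegans, Lycaon_minor, Microtus_albus, Musca_occidentalis, Triticum_occidentalis, Vespa_giganteus, which are not in the proposed group, so the group is not monophyletic.

No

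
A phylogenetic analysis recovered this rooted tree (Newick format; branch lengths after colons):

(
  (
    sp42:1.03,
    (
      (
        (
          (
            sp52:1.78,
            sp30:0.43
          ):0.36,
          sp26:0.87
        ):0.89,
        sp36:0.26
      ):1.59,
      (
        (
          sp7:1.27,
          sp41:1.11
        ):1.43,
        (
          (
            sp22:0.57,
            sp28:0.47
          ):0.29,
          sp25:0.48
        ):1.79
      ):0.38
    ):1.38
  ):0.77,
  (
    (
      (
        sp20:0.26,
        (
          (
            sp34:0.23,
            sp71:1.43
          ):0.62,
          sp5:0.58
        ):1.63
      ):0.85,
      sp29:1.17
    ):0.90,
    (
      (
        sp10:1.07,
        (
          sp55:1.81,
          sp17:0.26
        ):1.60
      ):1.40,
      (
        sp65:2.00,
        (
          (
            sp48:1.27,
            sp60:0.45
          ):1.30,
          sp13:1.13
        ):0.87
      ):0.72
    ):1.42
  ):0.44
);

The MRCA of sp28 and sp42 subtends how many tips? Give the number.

The MRCA of sp28 and sp42 is the node subtending (sp42,((((sp52,sp30),sp26),sp36),((sp7,sp41),((sp22,sp28),sp25)))).
That clade contains 10 terminal taxa: sp22, sp25, sp26, sp28, sp30, sp36, sp41, sp42, sp52, sp7.

10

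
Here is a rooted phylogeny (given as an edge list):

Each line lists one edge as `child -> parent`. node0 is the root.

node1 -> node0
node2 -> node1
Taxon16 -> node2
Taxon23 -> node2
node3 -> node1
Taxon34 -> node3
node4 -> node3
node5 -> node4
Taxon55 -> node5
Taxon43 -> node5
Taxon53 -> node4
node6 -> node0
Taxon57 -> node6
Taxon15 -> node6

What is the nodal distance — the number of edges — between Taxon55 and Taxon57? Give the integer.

The MRCA of Taxon55 and Taxon57 is the root of the tree.
From Taxon55 up to that node: 5 branches. From Taxon57 up to the same node: 2 branches. Total: 5 + 2 = 7.

7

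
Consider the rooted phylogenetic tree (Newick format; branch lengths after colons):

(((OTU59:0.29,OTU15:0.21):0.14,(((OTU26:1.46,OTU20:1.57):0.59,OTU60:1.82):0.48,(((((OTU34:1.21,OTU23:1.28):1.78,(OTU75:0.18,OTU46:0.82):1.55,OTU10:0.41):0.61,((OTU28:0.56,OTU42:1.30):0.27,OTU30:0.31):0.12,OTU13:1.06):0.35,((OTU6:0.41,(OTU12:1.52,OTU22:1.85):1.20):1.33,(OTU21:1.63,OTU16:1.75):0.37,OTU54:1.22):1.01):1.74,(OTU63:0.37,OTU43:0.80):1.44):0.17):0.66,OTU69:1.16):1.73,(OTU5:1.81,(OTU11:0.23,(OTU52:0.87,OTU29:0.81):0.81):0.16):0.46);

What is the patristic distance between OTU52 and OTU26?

7.22

The path runs OTU52 → … → MRCA → … → OTU26; the MRCA is the root of the tree.
Branch lengths along that path: 0.87 + 0.81 + 0.16 + 0.46 + 1.73 + 0.66 + 0.48 + 0.59 + 1.46 = 7.22.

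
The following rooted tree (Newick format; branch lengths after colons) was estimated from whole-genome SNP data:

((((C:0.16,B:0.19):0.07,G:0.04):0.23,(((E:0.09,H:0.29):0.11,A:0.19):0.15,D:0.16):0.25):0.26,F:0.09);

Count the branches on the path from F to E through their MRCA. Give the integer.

6

The MRCA of F and E is the root of the tree.
From F up to that node: 1 branch. From E up to the same node: 5 branches. Total: 1 + 5 = 6.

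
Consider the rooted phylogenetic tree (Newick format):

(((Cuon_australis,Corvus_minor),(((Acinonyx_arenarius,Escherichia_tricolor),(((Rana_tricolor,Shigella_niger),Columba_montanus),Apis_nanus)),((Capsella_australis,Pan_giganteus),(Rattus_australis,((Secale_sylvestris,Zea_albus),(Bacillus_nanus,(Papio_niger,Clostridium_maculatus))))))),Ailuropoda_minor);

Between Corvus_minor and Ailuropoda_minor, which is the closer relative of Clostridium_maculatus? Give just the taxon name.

Corvus_minor

The MRCA of Clostridium_maculatus and Corvus_minor subtends ((Cuon_australis,Corvus_minor),(((Acinonyx_arenarius,Escherichia_tricolor),(((Rana_tricolor,Shigella_niger),Columba_montanus),Apis_nanus)),((Capsella_australis,Pan_giganteus),(Rattus_australis,((Secale_sylvestris,Zea_albus),(Bacillus_nanus,(Papio_niger,Clostridium_maculatus))))))) (16 taxa).
The MRCA of Clostridium_maculatus and Ailuropoda_minor is the root, subtending the entire tree (17 taxa).
The first is nested inside the second, so Clostridium_maculatus shares a more recent common ancestor with Corvus_minor.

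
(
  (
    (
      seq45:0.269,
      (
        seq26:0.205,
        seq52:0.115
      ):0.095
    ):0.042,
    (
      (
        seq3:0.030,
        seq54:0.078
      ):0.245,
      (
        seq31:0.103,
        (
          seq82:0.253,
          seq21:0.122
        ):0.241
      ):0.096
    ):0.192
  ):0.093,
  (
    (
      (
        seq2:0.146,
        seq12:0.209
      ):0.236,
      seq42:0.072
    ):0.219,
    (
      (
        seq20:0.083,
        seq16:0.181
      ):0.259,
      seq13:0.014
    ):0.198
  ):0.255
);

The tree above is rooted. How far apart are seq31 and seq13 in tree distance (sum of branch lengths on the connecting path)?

0.951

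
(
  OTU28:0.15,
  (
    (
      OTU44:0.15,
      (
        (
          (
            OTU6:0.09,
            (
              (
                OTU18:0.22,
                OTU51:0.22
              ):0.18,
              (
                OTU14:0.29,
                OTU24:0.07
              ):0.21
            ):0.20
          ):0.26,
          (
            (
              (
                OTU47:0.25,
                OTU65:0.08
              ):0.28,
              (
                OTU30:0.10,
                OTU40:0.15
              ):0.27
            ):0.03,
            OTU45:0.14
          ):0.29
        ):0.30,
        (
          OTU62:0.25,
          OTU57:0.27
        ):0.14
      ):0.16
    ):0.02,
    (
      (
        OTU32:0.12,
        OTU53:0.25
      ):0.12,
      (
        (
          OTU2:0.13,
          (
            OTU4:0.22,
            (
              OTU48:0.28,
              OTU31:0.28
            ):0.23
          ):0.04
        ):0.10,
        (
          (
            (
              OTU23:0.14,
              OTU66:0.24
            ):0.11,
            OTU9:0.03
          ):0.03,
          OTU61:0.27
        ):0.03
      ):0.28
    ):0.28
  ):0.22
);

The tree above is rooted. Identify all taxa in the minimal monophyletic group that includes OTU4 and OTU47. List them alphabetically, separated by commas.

OTU14, OTU18, OTU2, OTU23, OTU24, OTU30, OTU31, OTU32, OTU4, OTU40, OTU44, OTU45, OTU47, OTU48, OTU51, OTU53, OTU57, OTU6, OTU61, OTU62, OTU65, OTU66, OTU9

Tracing OTU4: it sits inside (OTU4,(OTU48,OTU31)).
Tracing OTU47: it sits inside (OTU47,OTU65).
The smallest clade enclosing both is ((OTU44,(((OTU6,((OTU18,OTU51),(OTU14,OTU24))),(((OTU47,OTU65),(OTU30,OTU40)),OTU45)),(OTU62,OTU57))),((OTU32,OTU53),((OTU2,(OTU4,(OTU48,OTU31))),(((OTU23,OTU66),OTU9),OTU61)))); the answer is its 23 terminal taxa in alphabetical order.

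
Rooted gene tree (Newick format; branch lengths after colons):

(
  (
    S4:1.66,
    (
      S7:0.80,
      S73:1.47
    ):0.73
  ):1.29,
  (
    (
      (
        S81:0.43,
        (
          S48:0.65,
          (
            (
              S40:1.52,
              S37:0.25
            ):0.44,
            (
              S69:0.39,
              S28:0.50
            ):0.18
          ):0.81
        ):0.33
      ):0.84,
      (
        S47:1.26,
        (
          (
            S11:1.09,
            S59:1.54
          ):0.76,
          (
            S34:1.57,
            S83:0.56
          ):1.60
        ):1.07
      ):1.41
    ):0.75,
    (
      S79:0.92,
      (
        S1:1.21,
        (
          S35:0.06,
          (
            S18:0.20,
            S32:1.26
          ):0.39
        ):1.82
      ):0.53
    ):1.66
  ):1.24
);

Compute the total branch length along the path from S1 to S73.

The path runs S1 → … → MRCA → … → S73; the MRCA is the root of the tree.
Branch lengths along that path: 1.21 + 0.53 + 1.66 + 1.24 + 1.29 + 0.73 + 1.47 = 8.13.

8.13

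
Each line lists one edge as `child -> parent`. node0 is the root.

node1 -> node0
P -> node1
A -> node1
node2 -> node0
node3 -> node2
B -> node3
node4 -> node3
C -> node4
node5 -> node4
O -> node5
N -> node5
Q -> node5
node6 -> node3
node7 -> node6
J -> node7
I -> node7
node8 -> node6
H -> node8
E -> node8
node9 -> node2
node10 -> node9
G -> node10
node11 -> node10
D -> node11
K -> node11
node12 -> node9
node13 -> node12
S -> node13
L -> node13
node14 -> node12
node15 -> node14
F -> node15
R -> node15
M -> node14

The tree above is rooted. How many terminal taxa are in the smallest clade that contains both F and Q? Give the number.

17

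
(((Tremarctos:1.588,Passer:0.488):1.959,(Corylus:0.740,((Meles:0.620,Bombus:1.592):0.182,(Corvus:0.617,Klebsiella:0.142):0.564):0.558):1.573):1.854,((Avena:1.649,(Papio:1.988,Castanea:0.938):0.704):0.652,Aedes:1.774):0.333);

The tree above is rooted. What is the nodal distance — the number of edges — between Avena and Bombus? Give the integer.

The MRCA of Avena and Bombus is the root of the tree.
From Avena up to that node: 3 branches. From Bombus up to the same node: 5 branches. Total: 3 + 5 = 8.

8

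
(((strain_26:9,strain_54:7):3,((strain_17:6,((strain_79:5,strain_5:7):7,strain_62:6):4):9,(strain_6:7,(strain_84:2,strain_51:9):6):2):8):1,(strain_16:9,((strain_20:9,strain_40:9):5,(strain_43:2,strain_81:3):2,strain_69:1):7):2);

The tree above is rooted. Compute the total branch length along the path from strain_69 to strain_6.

28

The path runs strain_69 → … → MRCA → … → strain_6; the MRCA is the root of the tree.
Branch lengths along that path: 1 + 7 + 2 + 1 + 8 + 2 + 7 = 28.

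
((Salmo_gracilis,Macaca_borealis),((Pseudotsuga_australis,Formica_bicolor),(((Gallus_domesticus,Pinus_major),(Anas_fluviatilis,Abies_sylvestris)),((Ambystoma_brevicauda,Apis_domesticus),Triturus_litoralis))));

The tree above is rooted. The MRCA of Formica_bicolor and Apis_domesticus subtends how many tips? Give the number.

9

The MRCA of Formica_bicolor and Apis_domesticus is the node subtending ((Pseudotsuga_australis,Formica_bicolor),(((Gallus_domesticus,Pinus_major),(Anas_fluviatilis,Abies_sylvestris)),((Ambystoma_brevicauda,Apis_domesticus),Triturus_litoralis))).
That clade contains 9 terminal taxa: Abies_sylvestris, Ambystoma_brevicauda, Anas_fluviatilis, Apis_domesticus, Formica_bicolor, Gallus_domesticus, Pinus_major, Pseudotsuga_australis, Triturus_litoralis.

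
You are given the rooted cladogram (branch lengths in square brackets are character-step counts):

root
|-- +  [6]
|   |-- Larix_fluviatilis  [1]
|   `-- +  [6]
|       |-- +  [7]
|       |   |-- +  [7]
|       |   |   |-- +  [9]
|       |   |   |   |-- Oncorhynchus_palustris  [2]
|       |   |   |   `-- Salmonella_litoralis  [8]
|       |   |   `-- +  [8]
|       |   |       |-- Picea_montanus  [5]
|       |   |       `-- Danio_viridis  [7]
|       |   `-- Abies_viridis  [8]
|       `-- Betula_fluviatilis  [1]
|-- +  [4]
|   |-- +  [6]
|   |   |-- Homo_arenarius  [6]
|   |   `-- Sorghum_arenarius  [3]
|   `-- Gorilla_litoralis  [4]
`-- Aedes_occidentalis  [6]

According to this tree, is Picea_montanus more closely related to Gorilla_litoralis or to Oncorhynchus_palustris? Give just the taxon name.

The MRCA of Picea_montanus and Oncorhynchus_palustris subtends ((Oncorhynchus_palustris,Salmonella_litoralis),(Picea_montanus,Danio_viridis)) (4 taxa).
The MRCA of Picea_montanus and Gorilla_litoralis is the root, subtending the entire tree (11 taxa).
The first is nested inside the second, so Picea_montanus shares a more recent common ancestor with Oncorhynchus_palustris.

Oncorhynchus_palustris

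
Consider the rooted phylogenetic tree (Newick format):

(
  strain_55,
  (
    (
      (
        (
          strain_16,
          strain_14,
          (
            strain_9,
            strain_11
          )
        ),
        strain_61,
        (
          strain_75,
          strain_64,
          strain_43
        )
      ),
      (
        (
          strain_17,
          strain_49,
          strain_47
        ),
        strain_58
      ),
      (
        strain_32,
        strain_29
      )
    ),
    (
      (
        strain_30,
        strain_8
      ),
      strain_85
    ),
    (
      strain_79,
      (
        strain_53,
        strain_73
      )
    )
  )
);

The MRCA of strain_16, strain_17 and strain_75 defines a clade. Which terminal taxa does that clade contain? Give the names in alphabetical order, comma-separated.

strain_11, strain_14, strain_16, strain_17, strain_29, strain_32, strain_43, strain_47, strain_49, strain_58, strain_61, strain_64, strain_75, strain_9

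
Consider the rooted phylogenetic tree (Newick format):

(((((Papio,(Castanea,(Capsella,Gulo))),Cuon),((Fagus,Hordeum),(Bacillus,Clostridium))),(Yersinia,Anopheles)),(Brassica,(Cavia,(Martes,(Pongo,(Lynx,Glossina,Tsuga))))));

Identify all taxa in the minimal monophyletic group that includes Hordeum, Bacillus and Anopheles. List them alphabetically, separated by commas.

Tracing Hordeum: it sits inside (Fagus,Hordeum).
Tracing Bacillus: it sits inside (Bacillus,Clostridium).
Tracing Anopheles: it sits inside (Yersinia,Anopheles).
The smallest clade enclosing all 3 is ((((Papio,(Castanea,(Capsella,Gulo))),Cuon),((Fagus,Hordeum),(Bacillus,Clostridium))),(Yersinia,Anopheles)); the answer is its 11 terminal taxa in alphabetical order.

Anopheles, Bacillus, Capsella, Castanea, Clostridium, Cuon, Fagus, Gulo, Hordeum, Papio, Yersinia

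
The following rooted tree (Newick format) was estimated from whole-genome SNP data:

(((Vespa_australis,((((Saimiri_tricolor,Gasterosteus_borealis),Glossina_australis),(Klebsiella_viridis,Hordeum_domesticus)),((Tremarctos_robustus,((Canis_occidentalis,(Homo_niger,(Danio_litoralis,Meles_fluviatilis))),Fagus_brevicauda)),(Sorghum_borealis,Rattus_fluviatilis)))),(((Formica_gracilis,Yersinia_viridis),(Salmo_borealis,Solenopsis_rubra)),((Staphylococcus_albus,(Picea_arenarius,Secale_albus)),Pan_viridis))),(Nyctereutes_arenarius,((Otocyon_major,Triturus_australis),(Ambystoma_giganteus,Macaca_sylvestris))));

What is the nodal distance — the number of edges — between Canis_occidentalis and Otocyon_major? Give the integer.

The MRCA of Canis_occidentalis and Otocyon_major is the root of the tree.
From Canis_occidentalis up to that node: 8 branches. From Otocyon_major up to the same node: 4 branches. Total: 8 + 4 = 12.

12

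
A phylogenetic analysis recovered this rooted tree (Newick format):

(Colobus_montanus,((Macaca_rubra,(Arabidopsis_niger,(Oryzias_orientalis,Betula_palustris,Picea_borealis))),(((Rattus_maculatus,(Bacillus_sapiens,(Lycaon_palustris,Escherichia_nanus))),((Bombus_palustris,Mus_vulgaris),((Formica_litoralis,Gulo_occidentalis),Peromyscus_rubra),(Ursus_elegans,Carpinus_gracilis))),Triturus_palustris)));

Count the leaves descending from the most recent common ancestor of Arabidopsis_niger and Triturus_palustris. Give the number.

The MRCA of Arabidopsis_niger and Triturus_palustris is the node subtending ((Macaca_rubra,(Arabidopsis_niger,(Oryzias_orientalis,Betula_palustris,Picea_borealis))),(((Rattus_maculatus,(Bacillus_sapiens,(Lycaon_palustris,Escherichia_nanus))),((Bombus_palustris,Mus_vulgaris),((Formica_litoralis,Gulo_occidentalis),Peromyscus_rubra),(Ursus_elegans,Carpinus_gracilis))),Triturus_palustris)).
That clade contains 17 terminal taxa: Arabidopsis_niger, Bacillus_sapiens, Betula_palustris, Bombus_palustris, Carpinus_gracilis, Escherichia_nanus, Formica_litoralis, Gulo_occidentalis, Lycaon_palustris, Macaca_rubra, Mus_vulgaris, Oryzias_orientalis, Peromyscus_rubra, Picea_borealis, Rattus_maculatus, Triturus_palustris, Ursus_elegans.

17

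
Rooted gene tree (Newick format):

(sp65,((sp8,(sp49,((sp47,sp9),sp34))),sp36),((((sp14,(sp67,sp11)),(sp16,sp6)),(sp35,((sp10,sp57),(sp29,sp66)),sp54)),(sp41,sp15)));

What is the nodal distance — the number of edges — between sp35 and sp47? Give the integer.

10

The MRCA of sp35 and sp47 is the root of the tree.
From sp35 up to that node: 4 branches. From sp47 up to the same node: 6 branches. Total: 4 + 6 = 10.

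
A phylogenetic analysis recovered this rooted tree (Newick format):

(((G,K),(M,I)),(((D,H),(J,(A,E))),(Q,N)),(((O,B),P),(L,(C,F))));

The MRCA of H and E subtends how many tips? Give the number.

The MRCA of H and E is the node subtending ((D,H),(J,(A,E))).
That clade contains 5 terminal taxa: A, D, E, H, J.

5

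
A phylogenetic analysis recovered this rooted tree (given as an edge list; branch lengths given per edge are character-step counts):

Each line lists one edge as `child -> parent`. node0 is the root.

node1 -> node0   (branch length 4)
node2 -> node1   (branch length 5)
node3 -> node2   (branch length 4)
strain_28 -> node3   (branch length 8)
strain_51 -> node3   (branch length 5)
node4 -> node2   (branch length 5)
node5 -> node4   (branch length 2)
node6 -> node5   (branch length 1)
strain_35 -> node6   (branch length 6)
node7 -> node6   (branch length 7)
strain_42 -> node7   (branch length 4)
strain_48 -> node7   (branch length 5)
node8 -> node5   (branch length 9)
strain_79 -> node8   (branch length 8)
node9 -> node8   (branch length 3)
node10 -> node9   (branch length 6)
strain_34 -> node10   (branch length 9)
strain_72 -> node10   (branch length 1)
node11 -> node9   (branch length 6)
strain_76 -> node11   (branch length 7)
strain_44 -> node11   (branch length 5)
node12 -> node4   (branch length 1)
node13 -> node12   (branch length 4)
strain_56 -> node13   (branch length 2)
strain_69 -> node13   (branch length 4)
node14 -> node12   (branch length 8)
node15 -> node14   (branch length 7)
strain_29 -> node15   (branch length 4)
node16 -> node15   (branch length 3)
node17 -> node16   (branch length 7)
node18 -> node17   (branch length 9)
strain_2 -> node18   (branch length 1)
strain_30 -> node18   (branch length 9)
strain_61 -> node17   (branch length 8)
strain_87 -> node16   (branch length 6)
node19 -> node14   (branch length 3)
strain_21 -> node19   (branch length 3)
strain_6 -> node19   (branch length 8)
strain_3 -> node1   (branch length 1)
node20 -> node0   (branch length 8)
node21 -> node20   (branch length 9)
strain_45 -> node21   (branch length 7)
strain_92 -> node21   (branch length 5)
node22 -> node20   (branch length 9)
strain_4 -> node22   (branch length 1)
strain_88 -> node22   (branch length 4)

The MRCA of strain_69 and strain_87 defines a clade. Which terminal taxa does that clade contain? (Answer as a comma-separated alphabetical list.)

Tracing strain_69: it sits inside (strain_56,strain_69).
Tracing strain_87: it sits inside (((strain_2,strain_30),strain_61),strain_87).
The smallest clade enclosing both is ((strain_56,strain_69),((strain_29,(((strain_2,strain_30),strain_61),strain_87)),(strain_21,strain_6))); the answer is its 9 terminal taxa in alphabetical order.

strain_2, strain_21, strain_29, strain_30, strain_56, strain_6, strain_61, strain_69, strain_87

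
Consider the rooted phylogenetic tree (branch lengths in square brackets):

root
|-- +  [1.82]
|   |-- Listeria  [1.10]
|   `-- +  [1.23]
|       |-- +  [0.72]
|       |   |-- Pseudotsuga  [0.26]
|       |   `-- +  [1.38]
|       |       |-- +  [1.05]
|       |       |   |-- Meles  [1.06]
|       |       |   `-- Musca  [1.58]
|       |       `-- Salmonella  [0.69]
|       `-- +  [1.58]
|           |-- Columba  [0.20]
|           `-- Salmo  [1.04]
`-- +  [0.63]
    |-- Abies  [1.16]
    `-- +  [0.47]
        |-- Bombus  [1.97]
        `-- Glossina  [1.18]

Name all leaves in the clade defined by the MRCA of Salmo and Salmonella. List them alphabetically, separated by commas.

Tracing Salmo: it sits inside (Columba,Salmo).
Tracing Salmonella: it sits inside ((Meles,Musca),Salmonella).
The smallest clade enclosing both is ((Pseudotsuga,((Meles,Musca),Salmonella)),(Columba,Salmo)); the answer is its 6 terminal taxa in alphabetical order.

Columba, Meles, Musca, Pseudotsuga, Salmo, Salmonella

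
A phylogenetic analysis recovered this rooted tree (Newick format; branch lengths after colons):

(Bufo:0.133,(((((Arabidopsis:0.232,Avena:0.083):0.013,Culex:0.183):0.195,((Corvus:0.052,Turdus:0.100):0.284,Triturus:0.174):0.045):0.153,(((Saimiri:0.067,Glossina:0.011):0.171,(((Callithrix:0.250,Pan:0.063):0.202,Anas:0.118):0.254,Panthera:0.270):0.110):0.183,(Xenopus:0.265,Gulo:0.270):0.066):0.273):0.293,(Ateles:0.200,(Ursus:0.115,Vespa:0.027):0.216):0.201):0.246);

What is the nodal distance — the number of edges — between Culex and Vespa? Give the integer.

7

The MRCA of Culex and Vespa is the node subtending (((((Arabidopsis,Avena),Culex),((Corvus,Turdus),Triturus)),(((Saimiri,Glossina),(((Callithrix,Pan),Anas),Panthera)),(Xenopus,Gulo))),(Ateles,(Ursus,Vespa))).
From Culex up to that node: 4 branches. From Vespa up to the same node: 3 branches. Total: 4 + 3 = 7.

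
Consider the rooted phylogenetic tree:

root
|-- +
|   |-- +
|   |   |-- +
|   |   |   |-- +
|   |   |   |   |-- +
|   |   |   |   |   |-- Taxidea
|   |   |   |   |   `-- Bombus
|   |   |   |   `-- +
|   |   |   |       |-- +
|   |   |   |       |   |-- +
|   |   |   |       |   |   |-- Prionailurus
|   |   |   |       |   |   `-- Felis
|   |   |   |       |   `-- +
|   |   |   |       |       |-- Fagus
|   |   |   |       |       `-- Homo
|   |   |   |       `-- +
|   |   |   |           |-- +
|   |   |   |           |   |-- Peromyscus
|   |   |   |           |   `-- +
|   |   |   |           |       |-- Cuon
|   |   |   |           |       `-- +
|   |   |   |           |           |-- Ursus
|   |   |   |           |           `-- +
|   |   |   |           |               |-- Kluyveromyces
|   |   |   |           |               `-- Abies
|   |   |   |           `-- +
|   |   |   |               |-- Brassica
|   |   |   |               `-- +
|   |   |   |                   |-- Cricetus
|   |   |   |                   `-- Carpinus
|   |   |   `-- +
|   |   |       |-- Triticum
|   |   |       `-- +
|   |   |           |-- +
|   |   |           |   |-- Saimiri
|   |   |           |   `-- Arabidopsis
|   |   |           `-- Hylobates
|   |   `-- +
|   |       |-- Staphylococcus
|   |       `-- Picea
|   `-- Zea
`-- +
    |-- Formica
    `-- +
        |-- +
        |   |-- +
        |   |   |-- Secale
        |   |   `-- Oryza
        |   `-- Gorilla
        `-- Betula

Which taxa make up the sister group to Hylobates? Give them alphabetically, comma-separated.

Arabidopsis, Saimiri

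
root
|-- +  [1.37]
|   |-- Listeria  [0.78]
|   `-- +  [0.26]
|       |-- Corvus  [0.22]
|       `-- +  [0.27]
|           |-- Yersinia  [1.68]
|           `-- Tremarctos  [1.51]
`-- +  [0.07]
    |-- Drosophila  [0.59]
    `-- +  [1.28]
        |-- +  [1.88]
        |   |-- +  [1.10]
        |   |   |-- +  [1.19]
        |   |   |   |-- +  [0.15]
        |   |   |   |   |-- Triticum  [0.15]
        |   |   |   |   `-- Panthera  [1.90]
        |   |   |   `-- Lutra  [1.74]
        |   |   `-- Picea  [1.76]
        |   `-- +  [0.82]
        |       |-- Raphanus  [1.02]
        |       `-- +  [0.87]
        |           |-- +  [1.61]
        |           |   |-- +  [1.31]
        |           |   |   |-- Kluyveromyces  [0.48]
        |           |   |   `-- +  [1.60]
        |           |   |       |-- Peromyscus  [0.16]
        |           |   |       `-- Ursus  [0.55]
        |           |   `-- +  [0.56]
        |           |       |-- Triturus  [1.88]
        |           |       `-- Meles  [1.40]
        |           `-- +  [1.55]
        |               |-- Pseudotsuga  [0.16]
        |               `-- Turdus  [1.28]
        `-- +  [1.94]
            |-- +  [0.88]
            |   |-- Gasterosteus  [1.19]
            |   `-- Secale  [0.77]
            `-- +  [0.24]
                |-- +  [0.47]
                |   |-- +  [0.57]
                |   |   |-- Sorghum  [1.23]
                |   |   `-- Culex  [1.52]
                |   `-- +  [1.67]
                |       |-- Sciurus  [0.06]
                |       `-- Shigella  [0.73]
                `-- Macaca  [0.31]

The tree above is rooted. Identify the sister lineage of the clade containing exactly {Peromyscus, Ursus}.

Kluyveromyces

The clade containing exactly {Peromyscus, Ursus} attaches to the tree at the node subtending (Kluyveromyces,(Peromyscus,Ursus)).
The other lineage descending from that same node — the sister group — is the single tip Kluyveromyces.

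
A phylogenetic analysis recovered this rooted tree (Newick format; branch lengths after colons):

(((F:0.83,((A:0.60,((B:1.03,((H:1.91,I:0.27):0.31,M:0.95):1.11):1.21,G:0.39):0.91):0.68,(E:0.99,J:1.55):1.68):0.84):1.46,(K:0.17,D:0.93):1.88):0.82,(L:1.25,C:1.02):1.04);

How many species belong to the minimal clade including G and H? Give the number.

The MRCA of G and H is the node subtending ((B,((H,I),M)),G).
That clade contains 5 terminal taxa: B, G, H, I, M.

5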